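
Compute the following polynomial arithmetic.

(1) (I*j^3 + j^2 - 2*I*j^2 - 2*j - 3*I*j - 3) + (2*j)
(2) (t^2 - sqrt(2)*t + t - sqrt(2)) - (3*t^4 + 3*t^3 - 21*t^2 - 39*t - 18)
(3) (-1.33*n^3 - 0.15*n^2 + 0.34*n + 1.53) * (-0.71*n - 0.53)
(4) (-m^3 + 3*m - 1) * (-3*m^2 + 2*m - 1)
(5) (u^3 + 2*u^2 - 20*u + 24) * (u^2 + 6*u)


(1) = I*j^3 + j^2 - 2*I*j^2 - 3*I*j - 3
(2) = -3*t^4 - 3*t^3 + 22*t^2 - sqrt(2)*t + 40*t - sqrt(2) + 18
(3) = 0.9443*n^4 + 0.8114*n^3 - 0.1619*n^2 - 1.2665*n - 0.8109
(4) = 3*m^5 - 2*m^4 - 8*m^3 + 9*m^2 - 5*m + 1
(5) = u^5 + 8*u^4 - 8*u^3 - 96*u^2 + 144*u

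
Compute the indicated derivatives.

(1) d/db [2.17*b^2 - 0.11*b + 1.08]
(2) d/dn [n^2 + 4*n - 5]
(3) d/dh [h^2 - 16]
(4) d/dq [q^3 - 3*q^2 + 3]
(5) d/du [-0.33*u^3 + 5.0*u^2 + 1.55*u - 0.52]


(1) = 4.34*b - 0.11
(2) = 2*n + 4
(3) = 2*h
(4) = 3*q*(q - 2)
(5) = -0.99*u^2 + 10.0*u + 1.55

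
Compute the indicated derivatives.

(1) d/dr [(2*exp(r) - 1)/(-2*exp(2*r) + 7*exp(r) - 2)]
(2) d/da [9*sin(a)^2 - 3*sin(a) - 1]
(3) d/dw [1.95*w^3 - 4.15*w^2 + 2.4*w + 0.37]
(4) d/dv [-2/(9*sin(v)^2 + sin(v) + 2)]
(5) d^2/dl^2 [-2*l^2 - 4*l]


(1) = (4*exp(2*r) - 4*exp(r) + 3)*exp(r)/(4*exp(4*r) - 28*exp(3*r) + 57*exp(2*r) - 28*exp(r) + 4)
(2) = 3*(6*sin(a) - 1)*cos(a)
(3) = 5.85*w^2 - 8.3*w + 2.4
(4) = 2*(18*sin(v) + 1)*cos(v)/(9*sin(v)^2 + sin(v) + 2)^2
(5) = -4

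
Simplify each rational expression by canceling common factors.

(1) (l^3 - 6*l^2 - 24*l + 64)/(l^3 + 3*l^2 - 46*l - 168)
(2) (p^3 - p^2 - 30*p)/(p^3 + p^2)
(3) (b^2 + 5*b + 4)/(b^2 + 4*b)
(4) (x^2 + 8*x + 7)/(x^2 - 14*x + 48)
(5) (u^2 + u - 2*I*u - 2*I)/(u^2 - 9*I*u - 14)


(1) = (l^2 - 10*l + 16)/(l^2 - l - 42)
(2) = (p^2 - p - 30)/(p^2 + p)
(3) = (b + 1)/b
(4) = (x^2 + 8*x + 7)/(x^2 - 14*x + 48)
(5) = (u + 1)/(u - 7*I)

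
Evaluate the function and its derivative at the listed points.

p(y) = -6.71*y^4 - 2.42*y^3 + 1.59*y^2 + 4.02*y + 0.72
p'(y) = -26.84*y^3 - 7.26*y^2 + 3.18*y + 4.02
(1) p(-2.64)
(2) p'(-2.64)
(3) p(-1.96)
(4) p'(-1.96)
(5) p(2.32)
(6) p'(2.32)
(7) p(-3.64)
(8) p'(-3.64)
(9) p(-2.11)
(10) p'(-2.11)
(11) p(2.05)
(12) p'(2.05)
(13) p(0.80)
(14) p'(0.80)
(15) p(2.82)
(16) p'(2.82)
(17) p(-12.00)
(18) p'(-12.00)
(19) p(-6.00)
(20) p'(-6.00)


(1) = -280.22
(2) = 438.87
(3) = -81.86
(4) = 171.99
(5) = -206.00
(6) = -362.83
(7) = -1054.09
(8) = 1190.71
(9) = -110.95
(10) = 217.12
(11) = -123.71
(12) = -251.20
(13) = 0.97
(14) = -11.82
(15) = -453.91
(16) = -646.65
(17) = -134775.36
(18) = 45299.94
(19) = -8139.60
(20) = 5521.02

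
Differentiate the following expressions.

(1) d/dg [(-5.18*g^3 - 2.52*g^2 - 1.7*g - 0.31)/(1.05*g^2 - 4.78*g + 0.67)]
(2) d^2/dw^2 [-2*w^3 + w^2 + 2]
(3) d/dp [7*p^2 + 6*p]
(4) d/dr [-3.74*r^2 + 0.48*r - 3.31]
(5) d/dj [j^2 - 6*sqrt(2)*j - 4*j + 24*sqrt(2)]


(1) = (-5.439*g^4 + 49.5208*g^3 + 3.4188*g^2 - 2.7258*g - 2.6208)/(1.1025*g^4 - 10.038*g^3 + 24.2554*g^2 - 6.4052*g + 0.4489)
(2) = 2 - 12*w
(3) = 14*p + 6
(4) = 0.48 - 7.48*r
(5) = 2*j - 6*sqrt(2) - 4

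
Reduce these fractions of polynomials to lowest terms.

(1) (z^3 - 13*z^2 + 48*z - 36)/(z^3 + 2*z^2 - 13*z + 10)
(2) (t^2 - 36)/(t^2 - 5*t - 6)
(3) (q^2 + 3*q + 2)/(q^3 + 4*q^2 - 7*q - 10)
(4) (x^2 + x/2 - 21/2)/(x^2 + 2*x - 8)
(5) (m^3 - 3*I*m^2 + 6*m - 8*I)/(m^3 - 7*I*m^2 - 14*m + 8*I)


(1) = (z^2 - 12*z + 36)/(z^2 + 3*z - 10)
(2) = (t + 6)/(t + 1)
(3) = (q + 2)/(q^2 + 3*q - 10)
(4) = (2*x^2 + x - 21)/(2*x^2 + 4*x - 16)
(5) = (m + 2*I)/(m - 2*I)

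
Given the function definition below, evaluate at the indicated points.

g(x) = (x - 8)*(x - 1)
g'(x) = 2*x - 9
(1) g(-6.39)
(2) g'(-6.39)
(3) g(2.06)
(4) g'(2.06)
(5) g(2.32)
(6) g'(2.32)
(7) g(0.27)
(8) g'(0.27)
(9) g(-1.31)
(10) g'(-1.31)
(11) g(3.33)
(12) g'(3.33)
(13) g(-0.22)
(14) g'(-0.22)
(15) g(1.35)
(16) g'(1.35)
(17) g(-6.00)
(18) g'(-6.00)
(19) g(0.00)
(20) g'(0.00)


(1) = 106.34
(2) = -21.78
(3) = -6.30
(4) = -4.88
(5) = -7.50
(6) = -4.36
(7) = 5.64
(8) = -8.46
(9) = 21.51
(10) = -11.62
(11) = -10.88
(12) = -2.34
(13) = 10.03
(14) = -9.44
(15) = -2.33
(16) = -6.30
(17) = 98.00
(18) = -21.00
(19) = 8.00
(20) = -9.00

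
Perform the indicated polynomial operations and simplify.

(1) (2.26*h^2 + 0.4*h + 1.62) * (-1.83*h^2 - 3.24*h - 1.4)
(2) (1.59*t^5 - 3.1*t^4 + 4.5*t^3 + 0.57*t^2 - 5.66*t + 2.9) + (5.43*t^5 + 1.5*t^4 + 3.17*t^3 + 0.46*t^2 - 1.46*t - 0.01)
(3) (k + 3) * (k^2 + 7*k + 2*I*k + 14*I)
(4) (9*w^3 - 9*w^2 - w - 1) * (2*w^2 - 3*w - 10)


(1) = -4.1358*h^4 - 8.0544*h^3 - 7.4246*h^2 - 5.8088*h - 2.268
(2) = 7.02*t^5 - 1.6*t^4 + 7.67*t^3 + 1.03*t^2 - 7.12*t + 2.89
(3) = k^3 + 10*k^2 + 2*I*k^2 + 21*k + 20*I*k + 42*I
(4) = 18*w^5 - 45*w^4 - 65*w^3 + 91*w^2 + 13*w + 10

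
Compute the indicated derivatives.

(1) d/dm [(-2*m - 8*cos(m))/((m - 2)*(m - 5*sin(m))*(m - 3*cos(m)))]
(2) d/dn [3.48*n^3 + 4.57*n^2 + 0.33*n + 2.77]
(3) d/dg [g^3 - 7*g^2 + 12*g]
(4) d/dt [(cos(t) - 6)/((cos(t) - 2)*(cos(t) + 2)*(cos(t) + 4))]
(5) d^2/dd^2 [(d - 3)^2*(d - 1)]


(1) = 2*((2 - m)*(m - 3*cos(m))*(m + 4*cos(m))*(5*cos(m) - 1) + (m - 2)*(m - 5*sin(m))*(m - 3*cos(m))*(4*sin(m) - 1) + (m - 2)*(m - 5*sin(m))*(m + 4*cos(m))*(3*sin(m) + 1) + (m - 5*sin(m))*(m - 3*cos(m))*(m + 4*cos(m)))/((m - 2)^2*(m - 5*sin(m))^2*(m - 3*cos(m))^2)
(2) = 10.44*n^2 + 9.14*n + 0.33
(3) = 3*g^2 - 14*g + 12
(4) = 2*(cos(t)^3 - 7*cos(t)^2 - 24*cos(t) + 20)*sin(t)/((cos(t) - 2)^2*(cos(t) + 2)^2*(cos(t) + 4)^2)
(5) = 6*d - 14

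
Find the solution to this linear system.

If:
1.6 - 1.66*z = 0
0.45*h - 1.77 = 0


Then:
h = 3.93
z = 0.96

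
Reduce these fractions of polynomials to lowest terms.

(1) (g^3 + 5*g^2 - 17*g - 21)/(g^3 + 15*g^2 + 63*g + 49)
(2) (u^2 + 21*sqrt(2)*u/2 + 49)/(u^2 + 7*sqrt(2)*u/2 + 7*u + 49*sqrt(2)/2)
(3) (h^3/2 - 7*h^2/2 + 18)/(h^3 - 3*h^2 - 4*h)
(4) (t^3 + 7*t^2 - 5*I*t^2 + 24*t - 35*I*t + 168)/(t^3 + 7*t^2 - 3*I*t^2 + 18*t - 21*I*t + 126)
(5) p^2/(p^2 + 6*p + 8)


(1) = (g - 3)/(g + 7)
(2) = (4*u + 28*sqrt(2))/(4*u + 28)
(3) = (h^3 - 7*h^2 + 36)/(2*h^3 - 6*h^2 - 8*h)
(4) = (t - 8*I)/(t - 6*I)
(5) = p^2/(p^2 + 6*p + 8)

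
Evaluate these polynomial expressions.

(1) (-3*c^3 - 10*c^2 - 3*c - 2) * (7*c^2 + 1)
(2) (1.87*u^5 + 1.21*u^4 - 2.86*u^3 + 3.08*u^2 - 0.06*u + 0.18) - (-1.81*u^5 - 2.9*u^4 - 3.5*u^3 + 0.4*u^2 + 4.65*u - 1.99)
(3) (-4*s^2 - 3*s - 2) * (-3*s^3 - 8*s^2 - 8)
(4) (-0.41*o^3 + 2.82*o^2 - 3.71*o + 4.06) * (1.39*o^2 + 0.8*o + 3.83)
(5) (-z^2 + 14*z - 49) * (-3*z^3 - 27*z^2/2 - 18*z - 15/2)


(1) = -21*c^5 - 70*c^4 - 24*c^3 - 24*c^2 - 3*c - 2
(2) = 3.68*u^5 + 4.11*u^4 + 0.64*u^3 + 2.68*u^2 - 4.71*u + 2.17
(3) = 12*s^5 + 41*s^4 + 30*s^3 + 48*s^2 + 24*s + 16
(4) = -0.5699*o^5 + 3.5918*o^4 - 4.4712*o^3 + 13.476*o^2 - 10.9613*o + 15.5498
(5) = 3*z^5 - 57*z^4/2 - 24*z^3 + 417*z^2 + 777*z + 735/2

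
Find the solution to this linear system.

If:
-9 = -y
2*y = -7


Then:
No Solution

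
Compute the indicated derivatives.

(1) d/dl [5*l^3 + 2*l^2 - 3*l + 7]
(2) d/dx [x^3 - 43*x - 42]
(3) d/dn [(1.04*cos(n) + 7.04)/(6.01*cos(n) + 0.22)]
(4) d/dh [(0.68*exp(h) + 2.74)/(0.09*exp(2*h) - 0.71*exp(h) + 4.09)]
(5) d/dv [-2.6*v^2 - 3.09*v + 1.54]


(1) = 15*l^2 + 4*l - 3
(2) = 3*x^2 - 43
(3) = 42.0816*sin(n)/(6.01*cos(n) + 0.22)^2
(4) = (-0.0612*exp(2*h) - 0.4932*exp(h) + 4.7266)*exp(h)/(0.0081*exp(4*h) - 0.1278*exp(3*h) + 1.2403*exp(2*h) - 5.8078*exp(h) + 16.7281)
(5) = -5.2*v - 3.09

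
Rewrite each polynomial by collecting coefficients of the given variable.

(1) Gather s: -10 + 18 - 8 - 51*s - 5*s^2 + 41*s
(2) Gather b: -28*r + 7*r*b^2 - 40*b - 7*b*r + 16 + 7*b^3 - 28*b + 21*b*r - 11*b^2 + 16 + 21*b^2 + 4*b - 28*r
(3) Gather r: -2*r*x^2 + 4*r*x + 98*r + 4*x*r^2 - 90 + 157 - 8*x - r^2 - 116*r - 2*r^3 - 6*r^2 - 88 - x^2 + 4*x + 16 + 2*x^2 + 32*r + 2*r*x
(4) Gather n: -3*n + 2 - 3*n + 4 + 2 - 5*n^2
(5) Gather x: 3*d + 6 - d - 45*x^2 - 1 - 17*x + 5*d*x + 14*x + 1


(1) = -5*s^2 - 10*s
(2) = 7*b^3 + b^2*(7*r + 10) + b*(14*r - 64) - 56*r + 32
(3) = -2*r^3 + r^2*(4*x - 7) + r*(-2*x^2 + 6*x + 14) + x^2 - 4*x - 5
(4) = -5*n^2 - 6*n + 8
(5) = 2*d - 45*x^2 + x*(5*d - 3) + 6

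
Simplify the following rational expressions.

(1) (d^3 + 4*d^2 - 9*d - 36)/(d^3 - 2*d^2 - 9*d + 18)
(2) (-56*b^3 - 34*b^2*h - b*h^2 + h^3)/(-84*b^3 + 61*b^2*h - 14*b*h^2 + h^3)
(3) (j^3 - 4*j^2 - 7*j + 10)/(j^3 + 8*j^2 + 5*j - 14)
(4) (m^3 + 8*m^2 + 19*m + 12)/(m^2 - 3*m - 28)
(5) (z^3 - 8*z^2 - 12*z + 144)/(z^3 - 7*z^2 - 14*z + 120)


(1) = (d + 4)/(d - 2)
(2) = (8*b^2 + 6*b*h + h^2)/(12*b^2 - 7*b*h + h^2)
(3) = (j - 5)/(j + 7)
(4) = (m^2 + 4*m + 3)/(m - 7)
(5) = (z - 6)/(z - 5)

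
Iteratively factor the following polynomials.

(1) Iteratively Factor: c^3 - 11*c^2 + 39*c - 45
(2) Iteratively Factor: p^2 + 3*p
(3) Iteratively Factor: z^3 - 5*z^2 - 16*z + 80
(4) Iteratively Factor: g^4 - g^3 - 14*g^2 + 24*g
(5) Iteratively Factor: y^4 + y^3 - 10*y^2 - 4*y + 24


(1) = (c - 5)*(c^2 - 6*c + 9) = (c - 5)*(c - 3)*(c - 3)
(2) = (p + 3)*(p)
(3) = (z - 4)*(z^2 - z - 20) = (z - 5)*(z - 4)*(z + 4)
(4) = (g - 2)*(g^3 + g^2 - 12*g) = (g - 2)*(g + 4)*(g^2 - 3*g) = g*(g - 2)*(g + 4)*(g - 3)
(5) = (y - 2)*(y^3 + 3*y^2 - 4*y - 12) = (y - 2)*(y + 3)*(y^2 - 4) = (y - 2)^2*(y + 3)*(y + 2)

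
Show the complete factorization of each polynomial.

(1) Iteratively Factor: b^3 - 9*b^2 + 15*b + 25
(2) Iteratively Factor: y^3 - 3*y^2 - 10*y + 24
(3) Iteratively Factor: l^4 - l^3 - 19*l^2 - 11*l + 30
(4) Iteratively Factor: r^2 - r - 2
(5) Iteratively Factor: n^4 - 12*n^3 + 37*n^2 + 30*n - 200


(1) = (b - 5)*(b^2 - 4*b - 5) = (b - 5)*(b + 1)*(b - 5)
(2) = (y - 4)*(y^2 + y - 6) = (y - 4)*(y - 2)*(y + 3)
(3) = (l - 5)*(l^3 + 4*l^2 + l - 6) = (l - 5)*(l - 1)*(l^2 + 5*l + 6) = (l - 5)*(l - 1)*(l + 3)*(l + 2)
(4) = (r + 1)*(r - 2)
(5) = (n - 4)*(n^3 - 8*n^2 + 5*n + 50) = (n - 5)*(n - 4)*(n^2 - 3*n - 10) = (n - 5)*(n - 4)*(n + 2)*(n - 5)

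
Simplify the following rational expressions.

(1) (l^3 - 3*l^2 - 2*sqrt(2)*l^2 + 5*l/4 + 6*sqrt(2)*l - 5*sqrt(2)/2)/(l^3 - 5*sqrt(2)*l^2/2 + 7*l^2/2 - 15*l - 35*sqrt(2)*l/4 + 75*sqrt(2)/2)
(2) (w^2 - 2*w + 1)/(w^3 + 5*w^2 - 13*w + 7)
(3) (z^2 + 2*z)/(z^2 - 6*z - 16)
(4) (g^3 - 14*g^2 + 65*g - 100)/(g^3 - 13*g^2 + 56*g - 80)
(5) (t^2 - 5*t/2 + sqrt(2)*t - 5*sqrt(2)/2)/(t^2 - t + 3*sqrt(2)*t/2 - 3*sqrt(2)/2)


(1) = (16*l^2 + l*(-32*sqrt(2) - 8) + 16*sqrt(2))/(16*l^2 + l*(96 - 40*sqrt(2)) - 240*sqrt(2))
(2) = 1/(w + 7)
(3) = z/(z - 8)
(4) = (g - 5)/(g - 4)
(5) = (4*t^2 + t*(-10 + 4*sqrt(2)) - 10*sqrt(2))/(4*t^2 + t*(-4 + 6*sqrt(2)) - 6*sqrt(2))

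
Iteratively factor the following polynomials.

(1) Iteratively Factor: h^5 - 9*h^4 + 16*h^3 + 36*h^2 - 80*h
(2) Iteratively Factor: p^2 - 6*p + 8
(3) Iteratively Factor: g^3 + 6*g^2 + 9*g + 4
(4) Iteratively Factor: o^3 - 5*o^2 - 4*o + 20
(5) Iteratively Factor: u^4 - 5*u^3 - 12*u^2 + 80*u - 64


(1) = (h - 2)*(h^4 - 7*h^3 + 2*h^2 + 40*h) = h*(h - 2)*(h^3 - 7*h^2 + 2*h + 40) = h*(h - 4)*(h - 2)*(h^2 - 3*h - 10) = h*(h - 4)*(h - 2)*(h + 2)*(h - 5)
(2) = (p - 2)*(p - 4)
(3) = (g + 1)*(g^2 + 5*g + 4) = (g + 1)*(g + 4)*(g + 1)
(4) = (o - 5)*(o^2 - 4) = (o - 5)*(o - 2)*(o + 2)
(5) = (u - 1)*(u^3 - 4*u^2 - 16*u + 64) = (u - 1)*(u + 4)*(u^2 - 8*u + 16) = (u - 4)*(u - 1)*(u + 4)*(u - 4)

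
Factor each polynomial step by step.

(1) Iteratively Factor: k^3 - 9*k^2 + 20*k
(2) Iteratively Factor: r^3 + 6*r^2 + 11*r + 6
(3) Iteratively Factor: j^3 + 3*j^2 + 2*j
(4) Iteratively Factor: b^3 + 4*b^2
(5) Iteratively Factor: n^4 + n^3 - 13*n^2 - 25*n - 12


(1) = (k)*(k^2 - 9*k + 20) = k*(k - 4)*(k - 5)
(2) = (r + 2)*(r^2 + 4*r + 3) = (r + 2)*(r + 3)*(r + 1)
(3) = (j)*(j^2 + 3*j + 2) = j*(j + 1)*(j + 2)
(4) = (b)*(b^2 + 4*b) = b*(b + 4)*(b)
(5) = (n + 1)*(n^3 - 13*n - 12) = (n + 1)^2*(n^2 - n - 12) = (n - 4)*(n + 1)^2*(n + 3)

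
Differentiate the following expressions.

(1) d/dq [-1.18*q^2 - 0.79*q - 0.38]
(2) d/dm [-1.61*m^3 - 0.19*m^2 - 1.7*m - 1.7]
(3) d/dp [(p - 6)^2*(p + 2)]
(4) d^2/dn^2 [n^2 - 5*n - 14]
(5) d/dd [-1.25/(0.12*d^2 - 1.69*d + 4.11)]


(1) = -2.36*q - 0.79
(2) = -4.83*m^2 - 0.38*m - 1.7
(3) = (p - 6)*(3*p - 2)
(4) = 2
(5) = (0.3*d - 2.1125)/(0.12*d^2 - 1.69*d + 4.11)^2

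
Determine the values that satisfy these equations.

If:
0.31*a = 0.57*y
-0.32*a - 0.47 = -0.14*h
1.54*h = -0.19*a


Then:
a = -1.39
h = 0.17
y = -0.76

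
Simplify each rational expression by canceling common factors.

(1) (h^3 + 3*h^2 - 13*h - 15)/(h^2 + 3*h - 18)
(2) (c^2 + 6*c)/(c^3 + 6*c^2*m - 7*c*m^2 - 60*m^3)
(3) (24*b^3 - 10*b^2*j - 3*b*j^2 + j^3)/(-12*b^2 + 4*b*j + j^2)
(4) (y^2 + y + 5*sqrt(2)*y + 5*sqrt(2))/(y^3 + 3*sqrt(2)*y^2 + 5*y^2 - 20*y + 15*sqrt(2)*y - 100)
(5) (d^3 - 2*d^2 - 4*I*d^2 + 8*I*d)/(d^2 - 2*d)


(1) = (h^2 + 6*h + 5)/(h + 6)
(2) = (c^2 + 6*c)/(c^3 + 6*c^2*m - 7*c*m^2 - 60*m^3)
(3) = (-12*b^2 - b*j + j^2)/(6*b + j)
(4) = (y + 1)/(y^2 + y*(5 - 2*sqrt(2)) - 10*sqrt(2))
(5) = d - 4*I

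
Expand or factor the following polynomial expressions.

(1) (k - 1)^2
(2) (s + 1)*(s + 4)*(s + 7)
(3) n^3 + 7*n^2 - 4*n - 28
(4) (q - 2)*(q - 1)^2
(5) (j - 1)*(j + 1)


(1) = k^2 - 2*k + 1
(2) = s^3 + 12*s^2 + 39*s + 28
(3) = (n - 2)*(n + 2)*(n + 7)
(4) = q^3 - 4*q^2 + 5*q - 2
(5) = j^2 - 1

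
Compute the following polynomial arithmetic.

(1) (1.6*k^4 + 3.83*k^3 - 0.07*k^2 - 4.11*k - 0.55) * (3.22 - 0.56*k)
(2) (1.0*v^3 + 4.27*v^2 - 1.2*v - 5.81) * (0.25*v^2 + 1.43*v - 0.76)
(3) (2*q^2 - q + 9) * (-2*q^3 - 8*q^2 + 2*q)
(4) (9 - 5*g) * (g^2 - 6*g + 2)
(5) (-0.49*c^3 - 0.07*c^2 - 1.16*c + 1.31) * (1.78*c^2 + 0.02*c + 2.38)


(1) = -0.896*k^5 + 3.0072*k^4 + 12.3718*k^3 + 2.0762*k^2 - 12.9262*k - 1.771
(2) = 0.25*v^5 + 2.4975*v^4 + 5.0461*v^3 - 6.4137*v^2 - 7.3963*v + 4.4156
(3) = -4*q^5 - 14*q^4 - 6*q^3 - 74*q^2 + 18*q
(4) = -5*g^3 + 39*g^2 - 64*g + 18
(5) = -0.8722*c^5 - 0.1344*c^4 - 3.2324*c^3 + 2.142*c^2 - 2.7346*c + 3.1178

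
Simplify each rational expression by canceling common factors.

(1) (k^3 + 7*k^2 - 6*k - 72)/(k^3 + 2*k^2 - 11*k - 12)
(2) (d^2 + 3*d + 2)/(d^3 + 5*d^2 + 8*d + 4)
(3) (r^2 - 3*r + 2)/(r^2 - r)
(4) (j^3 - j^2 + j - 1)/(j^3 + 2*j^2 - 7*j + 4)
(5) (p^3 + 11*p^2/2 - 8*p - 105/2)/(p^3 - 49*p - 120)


(1) = (k + 6)/(k + 1)
(2) = 1/(d + 2)
(3) = (r - 2)/r
(4) = (j^2 + 1)/(j^2 + 3*j - 4)
(5) = (2*p^2 + p - 21)/(2*p^2 - 10*p - 48)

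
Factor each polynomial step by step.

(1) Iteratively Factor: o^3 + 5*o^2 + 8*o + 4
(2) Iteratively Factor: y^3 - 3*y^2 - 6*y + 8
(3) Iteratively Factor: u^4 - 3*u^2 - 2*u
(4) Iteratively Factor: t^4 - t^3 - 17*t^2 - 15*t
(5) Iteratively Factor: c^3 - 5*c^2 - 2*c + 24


(1) = (o + 2)*(o^2 + 3*o + 2) = (o + 2)^2*(o + 1)
(2) = (y - 1)*(y^2 - 2*y - 8) = (y - 1)*(y + 2)*(y - 4)
(3) = (u - 2)*(u^3 + 2*u^2 + u) = u*(u - 2)*(u^2 + 2*u + 1) = u*(u - 2)*(u + 1)*(u + 1)
(4) = (t + 3)*(t^3 - 4*t^2 - 5*t) = (t + 1)*(t + 3)*(t^2 - 5*t) = (t - 5)*(t + 1)*(t + 3)*(t)
(5) = (c - 3)*(c^2 - 2*c - 8) = (c - 3)*(c + 2)*(c - 4)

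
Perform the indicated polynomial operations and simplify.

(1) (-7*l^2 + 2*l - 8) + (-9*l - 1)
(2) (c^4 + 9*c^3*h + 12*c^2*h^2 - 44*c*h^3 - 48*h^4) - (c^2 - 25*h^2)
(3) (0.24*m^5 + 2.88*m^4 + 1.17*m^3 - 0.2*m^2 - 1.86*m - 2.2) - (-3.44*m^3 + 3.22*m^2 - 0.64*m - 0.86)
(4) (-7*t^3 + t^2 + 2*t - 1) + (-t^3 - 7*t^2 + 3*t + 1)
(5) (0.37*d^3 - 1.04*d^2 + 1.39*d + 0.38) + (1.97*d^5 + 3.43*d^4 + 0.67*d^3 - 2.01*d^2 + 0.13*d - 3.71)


(1) = -7*l^2 - 7*l - 9
(2) = c^4 + 9*c^3*h + 12*c^2*h^2 - c^2 - 44*c*h^3 - 48*h^4 + 25*h^2
(3) = 0.24*m^5 + 2.88*m^4 + 4.61*m^3 - 3.42*m^2 - 1.22*m - 1.34
(4) = -8*t^3 - 6*t^2 + 5*t
(5) = 1.97*d^5 + 3.43*d^4 + 1.04*d^3 - 3.05*d^2 + 1.52*d - 3.33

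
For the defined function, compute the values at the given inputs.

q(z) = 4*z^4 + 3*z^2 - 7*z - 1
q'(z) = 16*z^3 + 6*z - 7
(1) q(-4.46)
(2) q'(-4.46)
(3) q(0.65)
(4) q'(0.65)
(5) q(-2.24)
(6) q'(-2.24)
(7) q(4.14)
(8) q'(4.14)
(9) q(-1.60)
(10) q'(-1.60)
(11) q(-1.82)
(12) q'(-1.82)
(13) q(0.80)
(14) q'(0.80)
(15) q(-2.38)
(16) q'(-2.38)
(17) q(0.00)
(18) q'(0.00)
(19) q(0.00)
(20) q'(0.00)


(1) = 1672.60
(2) = -1453.22
(3) = -3.57
(4) = 1.29
(5) = 130.44
(6) = -200.27
(7) = 1196.50
(8) = 1153.17
(9) = 44.09
(10) = -82.14
(11) = 65.57
(12) = -114.38
(13) = -3.04
(14) = 5.99
(15) = 160.99
(16) = -236.98
(17) = -1.00
(18) = -7.00
(19) = -1.00
(20) = -7.00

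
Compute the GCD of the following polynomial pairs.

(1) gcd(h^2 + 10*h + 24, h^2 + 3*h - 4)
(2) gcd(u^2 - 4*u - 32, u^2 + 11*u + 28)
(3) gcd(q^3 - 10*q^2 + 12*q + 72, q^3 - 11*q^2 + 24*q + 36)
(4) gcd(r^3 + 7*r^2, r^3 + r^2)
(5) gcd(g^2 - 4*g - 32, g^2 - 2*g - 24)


(1) = gcd((h + 4)*(h + 6), (h - 1)*(h + 4)) = h + 4
(2) = u + 4
(3) = gcd((q - 6)^2*(q + 2), (q - 6)^2*(q + 1)) = q^2 - 12*q + 36
(4) = r^2
(5) = gcd((g - 8)*(g + 4), (g - 6)*(g + 4)) = g + 4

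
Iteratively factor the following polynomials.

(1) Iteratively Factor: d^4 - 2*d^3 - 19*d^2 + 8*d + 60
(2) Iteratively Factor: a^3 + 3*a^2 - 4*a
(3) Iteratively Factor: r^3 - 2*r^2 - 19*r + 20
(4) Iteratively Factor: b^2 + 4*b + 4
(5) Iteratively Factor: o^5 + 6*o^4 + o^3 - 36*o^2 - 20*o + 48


(1) = (d - 2)*(d^3 - 19*d - 30) = (d - 2)*(d + 3)*(d^2 - 3*d - 10) = (d - 2)*(d + 2)*(d + 3)*(d - 5)
(2) = (a - 1)*(a^2 + 4*a) = (a - 1)*(a + 4)*(a)
(3) = (r - 1)*(r^2 - r - 20) = (r - 1)*(r + 4)*(r - 5)
(4) = (b + 2)*(b + 2)
(5) = (o + 2)*(o^4 + 4*o^3 - 7*o^2 - 22*o + 24) = (o - 2)*(o + 2)*(o^3 + 6*o^2 + 5*o - 12) = (o - 2)*(o + 2)*(o + 4)*(o^2 + 2*o - 3) = (o - 2)*(o + 2)*(o + 3)*(o + 4)*(o - 1)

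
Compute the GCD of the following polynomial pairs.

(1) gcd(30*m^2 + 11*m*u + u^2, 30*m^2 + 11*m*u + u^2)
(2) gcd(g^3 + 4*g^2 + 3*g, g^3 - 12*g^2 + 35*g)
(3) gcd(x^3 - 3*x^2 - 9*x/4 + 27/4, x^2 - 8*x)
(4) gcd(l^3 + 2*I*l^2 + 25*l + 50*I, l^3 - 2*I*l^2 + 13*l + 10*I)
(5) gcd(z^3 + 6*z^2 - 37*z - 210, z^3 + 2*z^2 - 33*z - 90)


(1) = gcd((5*m + u)*(6*m + u), (5*m + u)*(6*m + u)) = 30*m^2 + 11*m*u + u^2
(2) = g
(3) = 1
(4) = l^2 - 3*I*l + 10
(5) = gcd((z - 6)*(z + 5)*(z + 7), (z - 6)*(z + 3)*(z + 5)) = z^2 - z - 30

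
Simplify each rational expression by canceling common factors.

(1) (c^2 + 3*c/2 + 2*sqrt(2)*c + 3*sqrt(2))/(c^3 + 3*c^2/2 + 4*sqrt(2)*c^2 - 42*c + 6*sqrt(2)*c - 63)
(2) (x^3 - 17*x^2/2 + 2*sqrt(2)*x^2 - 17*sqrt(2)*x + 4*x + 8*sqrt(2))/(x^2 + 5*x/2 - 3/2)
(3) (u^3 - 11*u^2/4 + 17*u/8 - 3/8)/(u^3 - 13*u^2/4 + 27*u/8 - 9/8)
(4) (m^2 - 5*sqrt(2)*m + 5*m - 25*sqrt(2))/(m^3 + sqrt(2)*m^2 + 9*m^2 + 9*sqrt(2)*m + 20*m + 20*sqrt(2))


(1) = (4*c + 8*sqrt(2))/(4*c^2 + 16*sqrt(2)*c - 168)
(2) = (4*x^2 + x*(-32 + 8*sqrt(2)) - 64*sqrt(2))/(4*x + 12)
(3) = (4*u - 1)/(4*u - 3)
(4) = (m - 5*sqrt(2))/(m^2 + m*(sqrt(2) + 4) + 4*sqrt(2))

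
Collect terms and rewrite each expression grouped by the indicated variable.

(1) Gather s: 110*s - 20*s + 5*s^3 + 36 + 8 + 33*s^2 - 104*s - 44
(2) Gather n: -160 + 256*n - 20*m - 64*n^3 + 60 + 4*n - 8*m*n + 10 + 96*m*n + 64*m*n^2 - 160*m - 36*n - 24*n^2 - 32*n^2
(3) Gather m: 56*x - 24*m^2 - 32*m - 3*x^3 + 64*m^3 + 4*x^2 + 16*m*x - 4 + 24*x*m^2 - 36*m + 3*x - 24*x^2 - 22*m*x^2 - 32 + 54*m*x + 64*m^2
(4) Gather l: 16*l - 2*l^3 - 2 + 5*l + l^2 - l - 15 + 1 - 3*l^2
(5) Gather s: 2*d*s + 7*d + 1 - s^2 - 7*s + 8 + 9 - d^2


(1) = 5*s^3 + 33*s^2 - 14*s
(2) = -180*m - 64*n^3 + n^2*(64*m - 56) + n*(88*m + 224) - 90
(3) = 64*m^3 + m^2*(24*x + 40) + m*(-22*x^2 + 70*x - 68) - 3*x^3 - 20*x^2 + 59*x - 36
(4) = -2*l^3 - 2*l^2 + 20*l - 16
(5) = -d^2 + 7*d - s^2 + s*(2*d - 7) + 18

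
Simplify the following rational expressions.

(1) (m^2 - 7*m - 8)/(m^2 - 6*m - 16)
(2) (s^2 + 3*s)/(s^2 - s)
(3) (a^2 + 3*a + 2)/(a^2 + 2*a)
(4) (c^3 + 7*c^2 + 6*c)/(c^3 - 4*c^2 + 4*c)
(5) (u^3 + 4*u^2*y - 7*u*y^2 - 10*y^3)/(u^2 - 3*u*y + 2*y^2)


(1) = (m + 1)/(m + 2)
(2) = (s + 3)/(s - 1)
(3) = (a + 1)/a
(4) = (c^2 + 7*c + 6)/(c^2 - 4*c + 4)
(5) = (-u^2 - 6*u*y - 5*y^2)/(-u + y)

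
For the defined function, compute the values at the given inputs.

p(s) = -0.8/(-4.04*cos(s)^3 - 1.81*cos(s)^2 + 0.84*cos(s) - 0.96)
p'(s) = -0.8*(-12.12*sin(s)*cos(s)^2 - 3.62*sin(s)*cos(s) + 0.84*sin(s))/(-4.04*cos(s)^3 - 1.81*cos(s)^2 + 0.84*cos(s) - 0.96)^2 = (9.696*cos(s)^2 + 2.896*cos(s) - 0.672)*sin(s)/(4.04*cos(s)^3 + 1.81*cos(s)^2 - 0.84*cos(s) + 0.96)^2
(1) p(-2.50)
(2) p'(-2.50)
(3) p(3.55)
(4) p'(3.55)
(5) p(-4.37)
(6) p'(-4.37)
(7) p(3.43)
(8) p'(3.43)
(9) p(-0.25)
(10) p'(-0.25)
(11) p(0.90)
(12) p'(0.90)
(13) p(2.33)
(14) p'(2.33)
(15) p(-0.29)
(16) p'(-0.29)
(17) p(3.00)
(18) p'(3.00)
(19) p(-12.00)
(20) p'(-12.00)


(1) = 1.12
(2) = -3.76
(3) = 6.04
(4) = -109.40
(5) = 0.62
(6) = -0.31
(7) = -6.11
(8) = -90.64
(9) = 0.14
(10) = -0.09
(11) = 0.38
(12) = 0.86
(13) = 0.74
(14) = 1.20
(15) = 0.15
(16) = -0.11
(17) = -2.26
(18) = 6.70
(19) = 0.20
(20) = 0.30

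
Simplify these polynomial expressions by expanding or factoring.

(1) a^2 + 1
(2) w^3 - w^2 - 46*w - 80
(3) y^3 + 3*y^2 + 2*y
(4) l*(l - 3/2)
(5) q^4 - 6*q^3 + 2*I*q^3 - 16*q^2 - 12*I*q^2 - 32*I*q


(1) = (a - I)*(a + I)
(2) = (w - 8)*(w + 2)*(w + 5)
(3) = y*(y + 1)*(y + 2)
(4) = l^2 - 3*l/2
(5) = q*(q - 8)*(q + 2)*(q + 2*I)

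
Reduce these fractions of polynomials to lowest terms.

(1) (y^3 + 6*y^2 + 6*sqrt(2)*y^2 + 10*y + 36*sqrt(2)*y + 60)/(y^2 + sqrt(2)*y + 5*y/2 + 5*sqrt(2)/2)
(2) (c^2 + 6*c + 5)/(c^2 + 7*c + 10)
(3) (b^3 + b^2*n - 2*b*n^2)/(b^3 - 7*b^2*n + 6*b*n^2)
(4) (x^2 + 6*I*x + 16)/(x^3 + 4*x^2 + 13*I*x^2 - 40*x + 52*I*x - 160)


(1) = (2*y^2 + y*(12 + 10*sqrt(2)) + 60*sqrt(2))/(2*y + 5)
(2) = (c + 1)/(c + 2)
(3) = (b + 2*n)/(b - 6*n)
(4) = (x - 2*I)/(x^2 + x*(4 + 5*I) + 20*I)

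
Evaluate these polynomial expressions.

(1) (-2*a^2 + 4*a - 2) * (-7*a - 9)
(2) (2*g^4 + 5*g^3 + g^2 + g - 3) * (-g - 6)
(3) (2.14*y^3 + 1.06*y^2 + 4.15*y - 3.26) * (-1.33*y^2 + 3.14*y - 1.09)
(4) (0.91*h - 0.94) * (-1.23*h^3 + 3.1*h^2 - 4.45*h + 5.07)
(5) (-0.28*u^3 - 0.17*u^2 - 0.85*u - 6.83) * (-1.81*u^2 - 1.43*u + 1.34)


(1) = 14*a^3 - 10*a^2 - 22*a + 18
(2) = -2*g^5 - 17*g^4 - 31*g^3 - 7*g^2 - 3*g + 18
(3) = -2.8462*y^5 + 5.3098*y^4 - 4.5237*y^3 + 16.2114*y^2 - 14.7599*y + 3.5534
(4) = -1.1193*h^4 + 3.9772*h^3 - 6.9635*h^2 + 8.7967*h - 4.7658
(5) = 0.5068*u^5 + 0.7081*u^4 + 1.4064*u^3 + 13.35*u^2 + 8.6279*u - 9.1522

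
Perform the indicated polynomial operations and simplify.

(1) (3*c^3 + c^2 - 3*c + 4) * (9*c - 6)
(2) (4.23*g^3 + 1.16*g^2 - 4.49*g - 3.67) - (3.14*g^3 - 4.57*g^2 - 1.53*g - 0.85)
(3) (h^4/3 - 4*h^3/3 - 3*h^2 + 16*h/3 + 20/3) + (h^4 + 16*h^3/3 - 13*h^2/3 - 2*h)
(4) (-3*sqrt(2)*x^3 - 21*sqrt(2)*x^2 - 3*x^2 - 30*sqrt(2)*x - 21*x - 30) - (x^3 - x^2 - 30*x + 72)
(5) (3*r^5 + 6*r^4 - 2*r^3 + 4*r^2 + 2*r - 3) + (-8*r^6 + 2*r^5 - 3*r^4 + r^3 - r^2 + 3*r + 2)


(1) = 27*c^4 - 9*c^3 - 33*c^2 + 54*c - 24
(2) = 1.09*g^3 + 5.73*g^2 - 2.96*g - 2.82
(3) = 4*h^4/3 + 4*h^3 - 22*h^2/3 + 10*h/3 + 20/3
(4) = -3*sqrt(2)*x^3 - x^3 - 21*sqrt(2)*x^2 - 2*x^2 - 30*sqrt(2)*x + 9*x - 102
(5) = -8*r^6 + 5*r^5 + 3*r^4 - r^3 + 3*r^2 + 5*r - 1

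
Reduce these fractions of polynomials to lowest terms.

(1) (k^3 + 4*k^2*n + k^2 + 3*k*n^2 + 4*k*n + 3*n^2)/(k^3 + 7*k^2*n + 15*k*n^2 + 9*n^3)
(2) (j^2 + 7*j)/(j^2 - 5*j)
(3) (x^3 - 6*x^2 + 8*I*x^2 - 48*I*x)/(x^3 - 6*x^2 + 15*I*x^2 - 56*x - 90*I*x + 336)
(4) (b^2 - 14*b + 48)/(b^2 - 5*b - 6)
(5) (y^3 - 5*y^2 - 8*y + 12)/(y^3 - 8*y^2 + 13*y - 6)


(1) = (k + 1)/(k + 3*n)
(2) = (j + 7)/(j - 5)
(3) = x/(x + 7*I)
(4) = (b - 8)/(b + 1)
(5) = (y + 2)/(y - 1)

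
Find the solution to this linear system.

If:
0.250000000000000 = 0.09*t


Then:
t = 2.78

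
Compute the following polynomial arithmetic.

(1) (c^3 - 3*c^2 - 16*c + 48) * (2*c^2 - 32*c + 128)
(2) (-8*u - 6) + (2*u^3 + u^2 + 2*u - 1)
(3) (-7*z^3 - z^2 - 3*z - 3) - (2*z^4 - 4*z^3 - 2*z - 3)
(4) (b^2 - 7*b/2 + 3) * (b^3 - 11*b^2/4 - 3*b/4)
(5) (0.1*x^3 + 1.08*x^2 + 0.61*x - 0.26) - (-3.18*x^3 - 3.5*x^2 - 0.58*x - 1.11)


(1) = 2*c^5 - 38*c^4 + 192*c^3 + 224*c^2 - 3584*c + 6144
(2) = 2*u^3 + u^2 - 6*u - 7
(3) = -2*z^4 - 3*z^3 - z^2 - z
(4) = b^5 - 25*b^4/4 + 95*b^3/8 - 45*b^2/8 - 9*b/4
(5) = 3.28*x^3 + 4.58*x^2 + 1.19*x + 0.85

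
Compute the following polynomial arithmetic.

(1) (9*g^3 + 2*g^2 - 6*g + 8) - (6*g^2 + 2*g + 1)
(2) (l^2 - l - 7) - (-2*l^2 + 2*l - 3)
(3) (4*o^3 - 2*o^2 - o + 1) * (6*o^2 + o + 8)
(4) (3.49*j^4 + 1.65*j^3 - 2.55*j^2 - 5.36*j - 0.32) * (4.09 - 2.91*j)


(1) = 9*g^3 - 4*g^2 - 8*g + 7
(2) = 3*l^2 - 3*l - 4
(3) = 24*o^5 - 8*o^4 + 24*o^3 - 11*o^2 - 7*o + 8
(4) = -10.1559*j^5 + 9.4726*j^4 + 14.169*j^3 + 5.1681*j^2 - 20.9912*j - 1.3088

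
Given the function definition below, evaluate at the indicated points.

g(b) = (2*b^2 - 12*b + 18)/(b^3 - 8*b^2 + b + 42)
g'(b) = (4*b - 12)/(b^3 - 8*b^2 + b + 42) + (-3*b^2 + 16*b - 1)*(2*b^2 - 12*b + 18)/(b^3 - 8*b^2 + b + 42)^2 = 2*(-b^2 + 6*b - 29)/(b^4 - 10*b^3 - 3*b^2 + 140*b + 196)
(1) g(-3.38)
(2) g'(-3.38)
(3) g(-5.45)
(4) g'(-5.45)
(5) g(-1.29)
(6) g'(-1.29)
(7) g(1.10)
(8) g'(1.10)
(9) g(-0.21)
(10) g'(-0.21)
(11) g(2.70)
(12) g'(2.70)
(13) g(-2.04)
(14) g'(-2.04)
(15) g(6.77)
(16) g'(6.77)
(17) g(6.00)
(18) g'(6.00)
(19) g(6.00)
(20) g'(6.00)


(1) = -0.89
(2) = -0.59
(3) = -0.39
(4) = -0.10
(5) = 1.46
(6) = -2.22
(7) = 0.21
(8) = -0.14
(9) = 0.50
(10) = -0.36
(11) = 0.03
(12) = -0.10
(13) = -27.88
(14) = -694.46
(15) = -3.74
(16) = -16.82
(17) = -0.75
(18) = -0.91
(19) = -0.75
(20) = -0.91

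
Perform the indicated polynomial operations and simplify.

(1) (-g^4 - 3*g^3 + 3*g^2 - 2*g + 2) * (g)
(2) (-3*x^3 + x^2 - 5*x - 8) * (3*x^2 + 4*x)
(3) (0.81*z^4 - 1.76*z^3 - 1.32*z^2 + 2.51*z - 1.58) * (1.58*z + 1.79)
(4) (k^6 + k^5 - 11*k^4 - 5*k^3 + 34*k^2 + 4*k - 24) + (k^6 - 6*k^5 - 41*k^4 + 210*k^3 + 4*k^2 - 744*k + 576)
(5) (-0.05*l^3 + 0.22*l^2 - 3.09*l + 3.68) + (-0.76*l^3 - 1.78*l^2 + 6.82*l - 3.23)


(1) = -g^5 - 3*g^4 + 3*g^3 - 2*g^2 + 2*g
(2) = -9*x^5 - 9*x^4 - 11*x^3 - 44*x^2 - 32*x
(3) = 1.2798*z^5 - 1.3309*z^4 - 5.236*z^3 + 1.603*z^2 + 1.9965*z - 2.8282
(4) = 2*k^6 - 5*k^5 - 52*k^4 + 205*k^3 + 38*k^2 - 740*k + 552
(5) = -0.81*l^3 - 1.56*l^2 + 3.73*l + 0.45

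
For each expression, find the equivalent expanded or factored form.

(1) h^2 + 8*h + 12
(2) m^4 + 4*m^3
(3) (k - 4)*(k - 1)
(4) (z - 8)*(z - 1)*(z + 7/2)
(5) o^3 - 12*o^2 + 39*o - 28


(1) = (h + 2)*(h + 6)
(2) = m^3*(m + 4)
(3) = k^2 - 5*k + 4
(4) = z^3 - 11*z^2/2 - 47*z/2 + 28
(5) = (o - 7)*(o - 4)*(o - 1)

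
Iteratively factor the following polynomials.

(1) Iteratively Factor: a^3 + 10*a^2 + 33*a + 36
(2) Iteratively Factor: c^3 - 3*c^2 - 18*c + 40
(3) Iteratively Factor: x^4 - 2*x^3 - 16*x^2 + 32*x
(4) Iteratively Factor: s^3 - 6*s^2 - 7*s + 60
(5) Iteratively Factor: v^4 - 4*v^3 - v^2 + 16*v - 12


(1) = (a + 3)*(a^2 + 7*a + 12) = (a + 3)*(a + 4)*(a + 3)
(2) = (c - 2)*(c^2 - c - 20) = (c - 2)*(c + 4)*(c - 5)
(3) = (x - 2)*(x^3 - 16*x) = (x - 4)*(x - 2)*(x^2 + 4*x) = (x - 4)*(x - 2)*(x + 4)*(x)
(4) = (s - 5)*(s^2 - s - 12) = (s - 5)*(s - 4)*(s + 3)
(5) = (v + 2)*(v^3 - 6*v^2 + 11*v - 6) = (v - 1)*(v + 2)*(v^2 - 5*v + 6) = (v - 3)*(v - 1)*(v + 2)*(v - 2)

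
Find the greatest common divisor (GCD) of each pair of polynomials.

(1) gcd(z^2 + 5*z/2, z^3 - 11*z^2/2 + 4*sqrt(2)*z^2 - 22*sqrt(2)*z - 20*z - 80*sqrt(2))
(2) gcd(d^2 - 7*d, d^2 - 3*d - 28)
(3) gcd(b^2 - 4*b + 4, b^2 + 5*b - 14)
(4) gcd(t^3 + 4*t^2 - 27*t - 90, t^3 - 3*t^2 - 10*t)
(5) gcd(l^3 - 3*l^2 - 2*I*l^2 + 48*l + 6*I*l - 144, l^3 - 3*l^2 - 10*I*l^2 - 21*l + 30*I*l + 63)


(1) = gcd(z*(z + 5/2), (z - 8)*(z + 5/2)*(z + 4*sqrt(2))) = z + 5/2
(2) = d - 7
(3) = gcd((b - 2)^2, (b - 2)*(b + 7)) = b - 2
(4) = gcd((t - 5)*(t + 3)*(t + 6), t*(t - 5)*(t + 2)) = t - 5
(5) = l - 3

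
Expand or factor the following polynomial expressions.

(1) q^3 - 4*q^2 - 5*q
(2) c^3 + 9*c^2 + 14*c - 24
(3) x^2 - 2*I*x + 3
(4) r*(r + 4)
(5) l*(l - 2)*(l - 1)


(1) = q*(q - 5)*(q + 1)
(2) = (c - 1)*(c + 4)*(c + 6)
(3) = (x - 3*I)*(x + I)
(4) = r^2 + 4*r
(5) = l^3 - 3*l^2 + 2*l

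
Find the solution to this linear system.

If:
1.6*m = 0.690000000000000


Then:
m = 0.43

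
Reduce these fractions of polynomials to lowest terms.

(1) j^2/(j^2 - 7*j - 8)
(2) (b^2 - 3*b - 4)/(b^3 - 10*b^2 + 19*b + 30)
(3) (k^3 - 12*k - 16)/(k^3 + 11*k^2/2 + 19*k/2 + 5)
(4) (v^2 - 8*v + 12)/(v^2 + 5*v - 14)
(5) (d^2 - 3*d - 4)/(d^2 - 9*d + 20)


(1) = j^2/(j^2 - 7*j - 8)
(2) = (b - 4)/(b^2 - 11*b + 30)
(3) = (2*k^2 - 4*k - 16)/(2*k^2 + 7*k + 5)
(4) = (v - 6)/(v + 7)
(5) = (d + 1)/(d - 5)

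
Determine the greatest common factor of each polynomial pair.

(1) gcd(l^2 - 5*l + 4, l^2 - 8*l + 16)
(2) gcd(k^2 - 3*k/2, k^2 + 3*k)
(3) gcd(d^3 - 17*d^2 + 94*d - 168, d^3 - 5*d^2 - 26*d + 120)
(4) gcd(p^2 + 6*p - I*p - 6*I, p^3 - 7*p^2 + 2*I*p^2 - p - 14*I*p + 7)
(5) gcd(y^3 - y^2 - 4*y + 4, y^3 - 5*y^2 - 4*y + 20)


(1) = l - 4
(2) = k
(3) = d^2 - 10*d + 24
(4) = 1
(5) = gcd((y - 2)*(y - 1)*(y + 2), (y - 5)*(y - 2)*(y + 2)) = y^2 - 4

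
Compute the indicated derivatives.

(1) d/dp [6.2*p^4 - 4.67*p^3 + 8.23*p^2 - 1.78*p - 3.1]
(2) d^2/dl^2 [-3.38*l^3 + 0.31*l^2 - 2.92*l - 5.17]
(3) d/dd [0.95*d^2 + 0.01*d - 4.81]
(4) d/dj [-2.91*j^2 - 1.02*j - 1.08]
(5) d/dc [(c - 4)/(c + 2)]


(1) = 24.8*p^3 - 14.01*p^2 + 16.46*p - 1.78
(2) = 0.62 - 20.28*l
(3) = 1.9*d + 0.01
(4) = -5.82*j - 1.02
(5) = 6/(c + 2)^2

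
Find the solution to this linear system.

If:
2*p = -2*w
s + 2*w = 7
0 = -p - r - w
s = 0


Then:
p = -7/2
r = 0
s = 0
w = 7/2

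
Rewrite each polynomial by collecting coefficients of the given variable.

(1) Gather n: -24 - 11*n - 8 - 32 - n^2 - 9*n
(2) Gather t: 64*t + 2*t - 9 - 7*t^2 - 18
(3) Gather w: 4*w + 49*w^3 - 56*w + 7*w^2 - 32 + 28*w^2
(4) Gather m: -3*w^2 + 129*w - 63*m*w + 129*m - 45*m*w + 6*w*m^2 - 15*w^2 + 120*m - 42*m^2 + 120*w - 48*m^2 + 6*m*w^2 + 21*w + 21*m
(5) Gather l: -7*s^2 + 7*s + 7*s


(1) = -n^2 - 20*n - 64
(2) = -7*t^2 + 66*t - 27
(3) = 49*w^3 + 35*w^2 - 52*w - 32
(4) = m^2*(6*w - 90) + m*(6*w^2 - 108*w + 270) - 18*w^2 + 270*w
(5) = -7*s^2 + 14*s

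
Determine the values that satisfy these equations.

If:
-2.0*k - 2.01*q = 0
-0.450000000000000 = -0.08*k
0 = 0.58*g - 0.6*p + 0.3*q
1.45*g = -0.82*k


Then:
g = -3.18
k = 5.62
p = -5.87
q = -5.60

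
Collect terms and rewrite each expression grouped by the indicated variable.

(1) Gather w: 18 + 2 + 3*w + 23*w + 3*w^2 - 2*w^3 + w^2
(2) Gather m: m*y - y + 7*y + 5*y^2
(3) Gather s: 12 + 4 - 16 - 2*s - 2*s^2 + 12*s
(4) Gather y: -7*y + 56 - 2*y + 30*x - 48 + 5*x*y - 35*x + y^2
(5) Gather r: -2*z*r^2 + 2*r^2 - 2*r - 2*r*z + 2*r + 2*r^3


(1) = -2*w^3 + 4*w^2 + 26*w + 20
(2) = m*y + 5*y^2 + 6*y
(3) = -2*s^2 + 10*s
(4) = -5*x + y^2 + y*(5*x - 9) + 8
(5) = 2*r^3 + r^2*(2 - 2*z) - 2*r*z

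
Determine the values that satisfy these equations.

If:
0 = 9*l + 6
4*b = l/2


Then:
b = -1/12
l = -2/3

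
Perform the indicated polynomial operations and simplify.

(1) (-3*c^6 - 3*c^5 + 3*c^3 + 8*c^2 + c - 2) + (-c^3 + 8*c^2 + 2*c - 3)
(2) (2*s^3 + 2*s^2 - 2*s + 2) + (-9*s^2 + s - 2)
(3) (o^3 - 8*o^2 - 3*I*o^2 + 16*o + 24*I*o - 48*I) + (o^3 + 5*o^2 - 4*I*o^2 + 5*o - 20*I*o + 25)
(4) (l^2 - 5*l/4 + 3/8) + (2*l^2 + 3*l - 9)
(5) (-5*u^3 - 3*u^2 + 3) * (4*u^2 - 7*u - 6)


(1) = -3*c^6 - 3*c^5 + 2*c^3 + 16*c^2 + 3*c - 5
(2) = 2*s^3 - 7*s^2 - s
(3) = 2*o^3 - 3*o^2 - 7*I*o^2 + 21*o + 4*I*o + 25 - 48*I
(4) = 3*l^2 + 7*l/4 - 69/8
(5) = -20*u^5 + 23*u^4 + 51*u^3 + 30*u^2 - 21*u - 18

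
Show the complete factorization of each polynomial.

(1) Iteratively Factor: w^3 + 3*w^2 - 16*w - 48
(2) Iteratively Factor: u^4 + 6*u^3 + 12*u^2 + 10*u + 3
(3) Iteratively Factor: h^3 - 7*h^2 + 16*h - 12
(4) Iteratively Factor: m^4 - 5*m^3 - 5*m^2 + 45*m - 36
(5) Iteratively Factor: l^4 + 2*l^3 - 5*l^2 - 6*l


(1) = (w + 4)*(w^2 - w - 12) = (w + 3)*(w + 4)*(w - 4)
(2) = (u + 1)*(u^3 + 5*u^2 + 7*u + 3) = (u + 1)^2*(u^2 + 4*u + 3) = (u + 1)^2*(u + 3)*(u + 1)
(3) = (h - 3)*(h^2 - 4*h + 4) = (h - 3)*(h - 2)*(h - 2)
(4) = (m + 3)*(m^3 - 8*m^2 + 19*m - 12) = (m - 4)*(m + 3)*(m^2 - 4*m + 3) = (m - 4)*(m - 3)*(m + 3)*(m - 1)
(5) = (l + 1)*(l^3 + l^2 - 6*l) = (l + 1)*(l + 3)*(l^2 - 2*l) = (l - 2)*(l + 1)*(l + 3)*(l)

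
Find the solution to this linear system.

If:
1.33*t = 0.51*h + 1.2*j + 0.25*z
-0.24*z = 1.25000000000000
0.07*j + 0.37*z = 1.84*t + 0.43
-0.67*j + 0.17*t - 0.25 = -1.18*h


Then:
h = 0.16
j = -0.42
t = -1.30
z = -5.21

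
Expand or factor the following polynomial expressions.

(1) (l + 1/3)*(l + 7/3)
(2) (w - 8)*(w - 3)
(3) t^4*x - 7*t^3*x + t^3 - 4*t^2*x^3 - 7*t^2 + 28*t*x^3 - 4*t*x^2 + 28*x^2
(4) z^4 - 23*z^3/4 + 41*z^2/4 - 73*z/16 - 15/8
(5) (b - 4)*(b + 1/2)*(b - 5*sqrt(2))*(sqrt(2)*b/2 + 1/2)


(1) = l^2 + 8*l/3 + 7/9
(2) = w^2 - 11*w + 24
(3) = (t - 7)*(t - 2*x)*(t + 2*x)*(t*x + 1)
(4) = (z - 5/2)*(z - 2)*(z - 3/2)*(z + 1/4)
(5) = sqrt(2)*b^4/2 - 9*b^3/2 - 7*sqrt(2)*b^3/4 - 7*sqrt(2)*b^2/2 + 63*b^2/4 + 9*b + 35*sqrt(2)*b/4 + 5*sqrt(2)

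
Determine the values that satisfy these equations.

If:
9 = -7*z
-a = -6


Then:
a = 6
z = -9/7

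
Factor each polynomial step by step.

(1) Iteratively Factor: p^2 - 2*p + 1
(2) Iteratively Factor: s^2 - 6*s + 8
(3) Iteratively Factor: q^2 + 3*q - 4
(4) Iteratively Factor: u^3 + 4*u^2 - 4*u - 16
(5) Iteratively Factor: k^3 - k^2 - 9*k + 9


(1) = (p - 1)*(p - 1)
(2) = (s - 2)*(s - 4)
(3) = (q - 1)*(q + 4)
(4) = (u - 2)*(u^2 + 6*u + 8) = (u - 2)*(u + 2)*(u + 4)
(5) = (k - 1)*(k^2 - 9) = (k - 3)*(k - 1)*(k + 3)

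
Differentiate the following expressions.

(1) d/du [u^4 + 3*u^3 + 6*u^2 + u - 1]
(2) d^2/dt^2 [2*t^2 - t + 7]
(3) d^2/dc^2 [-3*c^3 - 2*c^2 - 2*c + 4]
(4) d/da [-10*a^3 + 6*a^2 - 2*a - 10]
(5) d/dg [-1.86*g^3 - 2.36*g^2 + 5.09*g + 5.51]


(1) = 4*u^3 + 9*u^2 + 12*u + 1
(2) = 4
(3) = -18*c - 4
(4) = -30*a^2 + 12*a - 2
(5) = -5.58*g^2 - 4.72*g + 5.09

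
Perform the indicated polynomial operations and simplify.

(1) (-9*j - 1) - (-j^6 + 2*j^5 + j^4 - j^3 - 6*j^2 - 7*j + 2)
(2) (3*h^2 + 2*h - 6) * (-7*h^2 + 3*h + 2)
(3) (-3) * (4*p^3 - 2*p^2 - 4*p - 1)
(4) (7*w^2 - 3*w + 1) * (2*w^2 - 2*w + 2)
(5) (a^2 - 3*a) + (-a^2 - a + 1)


(1) = j^6 - 2*j^5 - j^4 + j^3 + 6*j^2 - 2*j - 3
(2) = -21*h^4 - 5*h^3 + 54*h^2 - 14*h - 12
(3) = -12*p^3 + 6*p^2 + 12*p + 3
(4) = 14*w^4 - 20*w^3 + 22*w^2 - 8*w + 2
(5) = 1 - 4*a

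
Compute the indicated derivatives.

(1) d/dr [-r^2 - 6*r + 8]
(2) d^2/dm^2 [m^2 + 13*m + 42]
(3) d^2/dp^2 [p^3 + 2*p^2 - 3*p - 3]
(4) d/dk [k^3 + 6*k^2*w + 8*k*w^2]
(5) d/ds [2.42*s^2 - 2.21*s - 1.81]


(1) = -2*r - 6
(2) = 2
(3) = 6*p + 4
(4) = 3*k^2 + 12*k*w + 8*w^2
(5) = 4.84*s - 2.21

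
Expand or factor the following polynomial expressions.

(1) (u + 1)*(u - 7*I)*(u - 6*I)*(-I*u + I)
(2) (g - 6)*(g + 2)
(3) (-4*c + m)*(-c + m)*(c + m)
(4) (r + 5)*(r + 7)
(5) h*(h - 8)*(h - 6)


(1) = -I*u^4 - 13*u^3 + 43*I*u^2 + 13*u - 42*I
(2) = g^2 - 4*g - 12
(3) = 4*c^3 - c^2*m - 4*c*m^2 + m^3
(4) = r^2 + 12*r + 35
(5) = h^3 - 14*h^2 + 48*h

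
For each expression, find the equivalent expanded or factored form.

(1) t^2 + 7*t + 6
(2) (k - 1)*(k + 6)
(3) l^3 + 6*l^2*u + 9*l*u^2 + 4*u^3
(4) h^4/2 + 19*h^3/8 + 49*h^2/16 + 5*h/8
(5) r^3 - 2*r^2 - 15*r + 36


(1) = (t + 1)*(t + 6)
(2) = k^2 + 5*k - 6
(3) = (l + u)^2*(l + 4*u)
(4) = h*(h/2 + 1)*(h + 1/4)*(h + 5/2)
(5) = (r - 3)^2*(r + 4)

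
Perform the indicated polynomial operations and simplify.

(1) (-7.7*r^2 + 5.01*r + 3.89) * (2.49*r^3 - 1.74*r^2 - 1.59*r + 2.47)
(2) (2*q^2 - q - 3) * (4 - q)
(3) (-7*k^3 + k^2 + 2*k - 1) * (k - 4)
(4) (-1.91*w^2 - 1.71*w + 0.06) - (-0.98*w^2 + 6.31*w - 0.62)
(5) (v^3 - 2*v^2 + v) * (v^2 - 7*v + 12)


(1) = -19.173*r^5 + 25.8729*r^4 + 13.2117*r^3 - 33.7535*r^2 + 6.1896*r + 9.6083
(2) = -2*q^3 + 9*q^2 - q - 12
(3) = -7*k^4 + 29*k^3 - 2*k^2 - 9*k + 4
(4) = -0.93*w^2 - 8.02*w + 0.68
(5) = v^5 - 9*v^4 + 27*v^3 - 31*v^2 + 12*v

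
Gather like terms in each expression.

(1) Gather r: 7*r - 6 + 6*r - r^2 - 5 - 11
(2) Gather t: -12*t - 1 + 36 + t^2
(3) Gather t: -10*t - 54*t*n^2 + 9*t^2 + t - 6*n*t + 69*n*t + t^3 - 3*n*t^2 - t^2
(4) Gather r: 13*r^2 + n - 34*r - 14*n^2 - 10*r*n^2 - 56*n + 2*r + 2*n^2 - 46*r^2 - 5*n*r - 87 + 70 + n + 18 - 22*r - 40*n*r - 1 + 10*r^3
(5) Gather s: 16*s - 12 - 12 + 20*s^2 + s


(1) = -r^2 + 13*r - 22
(2) = t^2 - 12*t + 35
(3) = t^3 + t^2*(8 - 3*n) + t*(-54*n^2 + 63*n - 9)
(4) = -12*n^2 - 54*n + 10*r^3 - 33*r^2 + r*(-10*n^2 - 45*n - 54)
(5) = 20*s^2 + 17*s - 24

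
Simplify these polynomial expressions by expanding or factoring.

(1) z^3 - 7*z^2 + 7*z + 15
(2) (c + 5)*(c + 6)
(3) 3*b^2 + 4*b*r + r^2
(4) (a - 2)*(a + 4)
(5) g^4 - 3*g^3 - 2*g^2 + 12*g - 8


(1) = (z - 5)*(z - 3)*(z + 1)
(2) = c^2 + 11*c + 30
(3) = (b + r)*(3*b + r)
(4) = a^2 + 2*a - 8
(5) = (g - 2)^2*(g - 1)*(g + 2)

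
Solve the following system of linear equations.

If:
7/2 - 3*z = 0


Then:
z = 7/6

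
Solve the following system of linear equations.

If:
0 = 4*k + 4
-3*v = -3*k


Then:
k = -1
v = -1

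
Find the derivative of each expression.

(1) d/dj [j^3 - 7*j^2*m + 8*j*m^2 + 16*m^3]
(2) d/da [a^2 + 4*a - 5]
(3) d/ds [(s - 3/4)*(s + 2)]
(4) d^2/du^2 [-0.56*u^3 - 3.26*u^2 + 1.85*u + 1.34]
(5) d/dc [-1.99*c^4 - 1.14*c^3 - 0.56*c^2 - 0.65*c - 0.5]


(1) = 3*j^2 - 14*j*m + 8*m^2
(2) = 2*a + 4
(3) = 2*s + 5/4
(4) = -3.36*u - 6.52
(5) = -7.96*c^3 - 3.42*c^2 - 1.12*c - 0.65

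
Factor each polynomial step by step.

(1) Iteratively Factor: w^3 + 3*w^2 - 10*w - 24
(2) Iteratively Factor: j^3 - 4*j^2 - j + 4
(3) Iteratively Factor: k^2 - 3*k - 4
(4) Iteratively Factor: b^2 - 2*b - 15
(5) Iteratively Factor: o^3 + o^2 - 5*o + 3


(1) = (w - 3)*(w^2 + 6*w + 8) = (w - 3)*(w + 2)*(w + 4)
(2) = (j + 1)*(j^2 - 5*j + 4) = (j - 4)*(j + 1)*(j - 1)
(3) = (k - 4)*(k + 1)
(4) = (b - 5)*(b + 3)
(5) = (o - 1)*(o^2 + 2*o - 3) = (o - 1)^2*(o + 3)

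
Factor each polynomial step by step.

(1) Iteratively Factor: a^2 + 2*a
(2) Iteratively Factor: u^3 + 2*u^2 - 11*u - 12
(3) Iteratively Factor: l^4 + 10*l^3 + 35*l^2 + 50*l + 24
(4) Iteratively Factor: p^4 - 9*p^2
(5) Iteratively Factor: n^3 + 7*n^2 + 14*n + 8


(1) = (a)*(a + 2)
(2) = (u + 1)*(u^2 + u - 12) = (u - 3)*(u + 1)*(u + 4)
(3) = (l + 1)*(l^3 + 9*l^2 + 26*l + 24) = (l + 1)*(l + 4)*(l^2 + 5*l + 6) = (l + 1)*(l + 3)*(l + 4)*(l + 2)
(4) = (p + 3)*(p^3 - 3*p^2) = (p - 3)*(p + 3)*(p^2) = p*(p - 3)*(p + 3)*(p)
(5) = (n + 4)*(n^2 + 3*n + 2) = (n + 2)*(n + 4)*(n + 1)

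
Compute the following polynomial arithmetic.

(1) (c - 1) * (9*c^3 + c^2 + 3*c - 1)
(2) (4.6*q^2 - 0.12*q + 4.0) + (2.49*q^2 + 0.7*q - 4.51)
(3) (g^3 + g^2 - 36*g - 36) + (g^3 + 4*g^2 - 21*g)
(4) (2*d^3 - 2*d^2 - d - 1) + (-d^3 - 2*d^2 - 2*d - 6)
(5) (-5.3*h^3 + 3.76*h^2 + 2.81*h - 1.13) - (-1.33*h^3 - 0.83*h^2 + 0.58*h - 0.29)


(1) = 9*c^4 - 8*c^3 + 2*c^2 - 4*c + 1
(2) = 7.09*q^2 + 0.58*q - 0.51
(3) = 2*g^3 + 5*g^2 - 57*g - 36
(4) = d^3 - 4*d^2 - 3*d - 7
(5) = -3.97*h^3 + 4.59*h^2 + 2.23*h - 0.84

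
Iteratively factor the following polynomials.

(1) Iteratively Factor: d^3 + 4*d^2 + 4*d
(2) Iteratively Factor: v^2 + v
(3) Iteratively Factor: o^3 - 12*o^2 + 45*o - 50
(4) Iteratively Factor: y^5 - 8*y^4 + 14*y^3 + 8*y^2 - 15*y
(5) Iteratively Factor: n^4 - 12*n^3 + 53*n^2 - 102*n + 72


(1) = (d + 2)*(d^2 + 2*d) = (d + 2)^2*(d)
(2) = (v + 1)*(v)
(3) = (o - 5)*(o^2 - 7*o + 10) = (o - 5)^2*(o - 2)
(4) = (y)*(y^4 - 8*y^3 + 14*y^2 + 8*y - 15) = y*(y + 1)*(y^3 - 9*y^2 + 23*y - 15) = y*(y - 5)*(y + 1)*(y^2 - 4*y + 3) = y*(y - 5)*(y - 1)*(y + 1)*(y - 3)
(5) = (n - 3)*(n^3 - 9*n^2 + 26*n - 24) = (n - 3)*(n - 2)*(n^2 - 7*n + 12) = (n - 3)^2*(n - 2)*(n - 4)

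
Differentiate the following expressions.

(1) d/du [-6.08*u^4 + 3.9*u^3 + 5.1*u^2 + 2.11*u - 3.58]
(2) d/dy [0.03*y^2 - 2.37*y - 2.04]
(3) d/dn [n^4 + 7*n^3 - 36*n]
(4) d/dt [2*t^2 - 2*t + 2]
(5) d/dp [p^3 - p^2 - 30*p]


(1) = -24.32*u^3 + 11.7*u^2 + 10.2*u + 2.11
(2) = 0.06*y - 2.37
(3) = 4*n^3 + 21*n^2 - 36
(4) = 4*t - 2
(5) = 3*p^2 - 2*p - 30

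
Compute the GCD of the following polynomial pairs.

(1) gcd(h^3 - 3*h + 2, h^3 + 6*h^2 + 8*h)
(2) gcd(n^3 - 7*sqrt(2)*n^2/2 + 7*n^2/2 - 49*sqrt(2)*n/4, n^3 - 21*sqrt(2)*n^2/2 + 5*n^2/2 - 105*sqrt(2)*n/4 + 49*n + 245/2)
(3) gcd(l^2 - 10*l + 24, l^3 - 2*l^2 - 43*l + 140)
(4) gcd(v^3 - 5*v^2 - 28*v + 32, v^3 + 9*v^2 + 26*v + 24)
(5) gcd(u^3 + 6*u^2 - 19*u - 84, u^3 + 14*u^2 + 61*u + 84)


(1) = gcd((h - 1)^2*(h + 2), h*(h + 2)*(h + 4)) = h + 2
(2) = gcd(n*(n + 7/2)*(n - 7*sqrt(2)/2), (n + 5/2)*(n - 7*sqrt(2))*(n - 7*sqrt(2)/2)) = n - 7*sqrt(2)/2
(3) = gcd((l - 6)*(l - 4), (l - 5)*(l - 4)*(l + 7)) = l - 4
(4) = gcd((v - 8)*(v - 1)*(v + 4), (v + 2)*(v + 3)*(v + 4)) = v + 4
(5) = gcd((u - 4)*(u + 3)*(u + 7), (u + 3)*(u + 4)*(u + 7)) = u^2 + 10*u + 21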